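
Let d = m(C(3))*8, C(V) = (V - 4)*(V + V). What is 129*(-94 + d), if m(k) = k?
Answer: -18318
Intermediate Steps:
C(V) = 2*V*(-4 + V) (C(V) = (-4 + V)*(2*V) = 2*V*(-4 + V))
d = -48 (d = (2*3*(-4 + 3))*8 = (2*3*(-1))*8 = -6*8 = -48)
129*(-94 + d) = 129*(-94 - 48) = 129*(-142) = -18318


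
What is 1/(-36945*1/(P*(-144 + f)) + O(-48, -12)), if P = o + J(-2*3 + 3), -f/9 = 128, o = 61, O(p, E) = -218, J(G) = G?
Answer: -8352/1816631 ≈ -0.0045975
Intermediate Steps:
f = -1152 (f = -9*128 = -1152)
P = 58 (P = 61 + (-2*3 + 3) = 61 + (-6 + 3) = 61 - 3 = 58)
1/(-36945*1/(P*(-144 + f)) + O(-48, -12)) = 1/(-36945*1/(58*(-144 - 1152)) - 218) = 1/(-36945/(58*(-1296)) - 218) = 1/(-36945/(-75168) - 218) = 1/(-36945*(-1/75168) - 218) = 1/(4105/8352 - 218) = 1/(-1816631/8352) = -8352/1816631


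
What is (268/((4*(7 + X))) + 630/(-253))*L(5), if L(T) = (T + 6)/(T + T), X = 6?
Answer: 8761/2990 ≈ 2.9301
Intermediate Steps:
L(T) = (6 + T)/(2*T) (L(T) = (6 + T)/((2*T)) = (6 + T)*(1/(2*T)) = (6 + T)/(2*T))
(268/((4*(7 + X))) + 630/(-253))*L(5) = (268/((4*(7 + 6))) + 630/(-253))*((½)*(6 + 5)/5) = (268/((4*13)) + 630*(-1/253))*((½)*(⅕)*11) = (268/52 - 630/253)*(11/10) = (268*(1/52) - 630/253)*(11/10) = (67/13 - 630/253)*(11/10) = (8761/3289)*(11/10) = 8761/2990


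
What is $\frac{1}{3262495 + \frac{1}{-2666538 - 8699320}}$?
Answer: $\frac{11365858}{37081054895709} \approx 3.0651 \cdot 10^{-7}$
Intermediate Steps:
$\frac{1}{3262495 + \frac{1}{-2666538 - 8699320}} = \frac{1}{3262495 + \frac{1}{-11365858}} = \frac{1}{3262495 - \frac{1}{11365858}} = \frac{1}{\frac{37081054895709}{11365858}} = \frac{11365858}{37081054895709}$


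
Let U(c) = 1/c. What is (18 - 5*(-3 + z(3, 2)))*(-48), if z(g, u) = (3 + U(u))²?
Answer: 1356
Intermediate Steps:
z(g, u) = (3 + 1/u)²
(18 - 5*(-3 + z(3, 2)))*(-48) = (18 - 5*(-3 + (1 + 3*2)²/2²))*(-48) = (18 - 5*(-3 + (1 + 6)²/4))*(-48) = (18 - 5*(-3 + (¼)*7²))*(-48) = (18 - 5*(-3 + (¼)*49))*(-48) = (18 - 5*(-3 + 49/4))*(-48) = (18 - 5*37/4)*(-48) = (18 - 185/4)*(-48) = -113/4*(-48) = 1356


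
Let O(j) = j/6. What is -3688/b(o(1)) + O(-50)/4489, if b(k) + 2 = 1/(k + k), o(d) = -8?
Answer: 264886637/148137 ≈ 1788.1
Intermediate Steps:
O(j) = j/6 (O(j) = j*(⅙) = j/6)
b(k) = -2 + 1/(2*k) (b(k) = -2 + 1/(k + k) = -2 + 1/(2*k))
-3688/b(o(1)) + O(-50)/4489 = -3688/(-2 + (½)/(-8)) + ((⅙)*(-50))/4489 = -3688/(-2 + (½)*(-⅛)) - 25/3*1/4489 = -3688/(-2 - 1/16) - 25/13467 = -3688/(-33/16) - 25/13467 = -3688*(-16/33) - 25/13467 = 59008/33 - 25/13467 = 264886637/148137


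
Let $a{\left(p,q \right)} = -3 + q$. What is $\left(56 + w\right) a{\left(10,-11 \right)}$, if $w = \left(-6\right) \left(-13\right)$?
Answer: $-1876$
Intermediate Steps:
$w = 78$
$\left(56 + w\right) a{\left(10,-11 \right)} = \left(56 + 78\right) \left(-3 - 11\right) = 134 \left(-14\right) = -1876$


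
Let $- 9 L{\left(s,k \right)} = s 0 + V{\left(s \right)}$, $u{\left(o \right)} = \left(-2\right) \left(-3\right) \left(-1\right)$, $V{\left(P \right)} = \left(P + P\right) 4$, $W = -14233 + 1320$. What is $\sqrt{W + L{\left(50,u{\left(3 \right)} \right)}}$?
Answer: $\frac{i \sqrt{116617}}{3} \approx 113.83 i$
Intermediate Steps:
$W = -12913$
$V{\left(P \right)} = 8 P$ ($V{\left(P \right)} = 2 P 4 = 8 P$)
$u{\left(o \right)} = -6$ ($u{\left(o \right)} = 6 \left(-1\right) = -6$)
$L{\left(s,k \right)} = - \frac{8 s}{9}$ ($L{\left(s,k \right)} = - \frac{s 0 + 8 s}{9} = - \frac{0 + 8 s}{9} = - \frac{8 s}{9}$)
$\sqrt{W + L{\left(50,u{\left(3 \right)} \right)}} = \sqrt{-12913 - \frac{400}{9}} = \sqrt{- \frac{116617}{9}} = \frac{i \sqrt{116617}}{3}$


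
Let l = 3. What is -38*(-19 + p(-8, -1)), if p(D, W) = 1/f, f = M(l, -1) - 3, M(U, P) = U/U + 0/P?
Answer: 741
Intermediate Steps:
M(U, P) = 1 (M(U, P) = 1 + 0 = 1)
f = -2 (f = 1 - 3 = -2)
p(D, W) = -1/2 (p(D, W) = 1/(-2) = -1/2)
-38*(-19 + p(-8, -1)) = -38*(-19 - 1/2) = -38*(-39/2) = 741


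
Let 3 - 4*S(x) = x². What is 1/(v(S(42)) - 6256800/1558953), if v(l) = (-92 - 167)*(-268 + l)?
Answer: 62988/11554061209 ≈ 5.4516e-6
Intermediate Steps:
S(x) = ¾ - x²/4
v(l) = 69412 - 259*l (v(l) = -259*(-268 + l) = 69412 - 259*l)
1/(v(S(42)) - 6256800/1558953) = 1/((69412 - 259*(¾ - ¼*42²)) - 6256800/1558953) = 1/((69412 - 259*(¾ - ¼*1764)) - 6256800*1/1558953) = 1/((69412 - 259*(¾ - 441)) - 63200/15747) = 1/((69412 - 259*(-1761/4)) - 63200/15747) = 1/((69412 + 456099/4) - 63200/15747) = 1/(733747/4 - 63200/15747) = 1/(11554061209/62988) = 62988/11554061209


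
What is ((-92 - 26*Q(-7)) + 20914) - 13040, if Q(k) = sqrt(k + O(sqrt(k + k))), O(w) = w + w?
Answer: 7782 - 26*sqrt(-7 + 2*I*sqrt(14)) ≈ 7748.9 - 76.351*I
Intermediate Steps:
O(w) = 2*w
Q(k) = sqrt(k + 2*sqrt(2)*sqrt(k)) (Q(k) = sqrt(k + 2*sqrt(k + k)) = sqrt(k + 2*sqrt(2*k)) = sqrt(k + 2*(sqrt(2)*sqrt(k))) = sqrt(k + 2*sqrt(2)*sqrt(k)))
((-92 - 26*Q(-7)) + 20914) - 13040 = ((-92 - 26*sqrt(-7 + 2*sqrt(2)*sqrt(-7))) + 20914) - 13040 = ((-92 - 26*sqrt(-7 + 2*sqrt(2)*(I*sqrt(7)))) + 20914) - 13040 = ((-92 - 26*sqrt(-7 + 2*I*sqrt(14))) + 20914) - 13040 = (20822 - 26*sqrt(-7 + 2*I*sqrt(14))) - 13040 = 7782 - 26*sqrt(-7 + 2*I*sqrt(14))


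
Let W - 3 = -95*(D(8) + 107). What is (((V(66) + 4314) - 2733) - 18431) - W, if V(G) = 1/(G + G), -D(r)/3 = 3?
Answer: -995675/132 ≈ -7543.0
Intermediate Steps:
D(r) = -9 (D(r) = -3*3 = -9)
V(G) = 1/(2*G)
W = -9307 (W = 3 - 95*(-9 + 107) = 3 - 95*98 = 3 - 9310 = -9307)
(((V(66) + 4314) - 2733) - 18431) - W = ((((½)/66 + 4314) - 2733) - 18431) - 1*(-9307) = ((((½)*(1/66) + 4314) - 2733) - 18431) + 9307 = (((1/132 + 4314) - 2733) - 18431) + 9307 = ((569449/132 - 2733) - 18431) + 9307 = (208693/132 - 18431) + 9307 = -2224199/132 + 9307 = -995675/132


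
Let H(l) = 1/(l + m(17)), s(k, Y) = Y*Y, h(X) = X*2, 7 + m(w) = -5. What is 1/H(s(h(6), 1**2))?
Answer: -11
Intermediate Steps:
m(w) = -12 (m(w) = -7 - 5 = -12)
h(X) = 2*X
s(k, Y) = Y**2
H(l) = 1/(-12 + l) (H(l) = 1/(l - 12) = 1/(-12 + l))
1/H(s(h(6), 1**2)) = 1/(1/(-12 + (1**2)**2)) = 1/(1/(-12 + 1**2)) = 1/(1/(-12 + 1)) = 1/(1/(-11)) = 1/(-1/11) = -11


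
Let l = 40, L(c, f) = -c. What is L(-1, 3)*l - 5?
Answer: 35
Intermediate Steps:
L(-1, 3)*l - 5 = -1*(-1)*40 - 5 = 1*40 - 5 = 40 - 5 = 35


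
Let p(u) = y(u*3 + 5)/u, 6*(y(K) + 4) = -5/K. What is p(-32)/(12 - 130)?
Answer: -2179/2061696 ≈ -0.0010569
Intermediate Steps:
y(K) = -4 - 5/(6*K) (y(K) = -4 + (-5/K)/6 = -4 - 5/(6*K))
p(u) = (-4 - 5/(6*(5 + 3*u)))/u (p(u) = (-4 - 5/(6*(u*3 + 5)))/u = (-4 - 5/(6*(3*u + 5)))/u = (-4 - 5/(6*(5 + 3*u)))/u)
p(-32)/(12 - 130) = ((1/6)*(-125 - 72*(-32))/(-32*(5 + 3*(-32))))/(12 - 130) = ((1/6)*(-1/32)*(-125 + 2304)/(5 - 96))/(-118) = -(-1)*2179/(708*32*(-91)) = -(-1)*(-1)*2179/(708*32*91) = -1/118*2179/17472 = -2179/2061696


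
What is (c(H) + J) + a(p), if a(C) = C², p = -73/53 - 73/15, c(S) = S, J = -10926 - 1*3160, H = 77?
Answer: -8829396929/632025 ≈ -13970.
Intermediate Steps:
J = -14086 (J = -10926 - 3160 = -14086)
p = -4964/795 (p = -73*1/53 - 73*1/15 = -73/53 - 73/15 = -4964/795 ≈ -6.2440)
(c(H) + J) + a(p) = (77 - 14086) + (-4964/795)² = -14009 + 24641296/632025 = -8829396929/632025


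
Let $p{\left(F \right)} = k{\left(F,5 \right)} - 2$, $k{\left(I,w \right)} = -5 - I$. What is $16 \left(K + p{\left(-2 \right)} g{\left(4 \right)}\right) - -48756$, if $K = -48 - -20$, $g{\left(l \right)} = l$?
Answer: $47988$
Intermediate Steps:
$p{\left(F \right)} = -7 - F$ ($p{\left(F \right)} = \left(-5 - F\right) - 2 = -7 - F$)
$K = -28$ ($K = -48 + 20 = -28$)
$16 \left(K + p{\left(-2 \right)} g{\left(4 \right)}\right) - -48756 = 16 \left(-28 + \left(-7 - -2\right) 4\right) - -48756 = 16 \left(-28 + \left(-7 + 2\right) 4\right) + 48756 = 16 \left(-28 - 20\right) + 48756 = 16 \left(-48\right) + 48756 = -768 + 48756 = 47988$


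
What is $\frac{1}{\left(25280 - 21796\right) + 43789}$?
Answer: $\frac{1}{47273} \approx 2.1154 \cdot 10^{-5}$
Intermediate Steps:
$\frac{1}{\left(25280 - 21796\right) + 43789} = \frac{1}{3484 + 43789} = \frac{1}{47273}$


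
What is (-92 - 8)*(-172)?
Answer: 17200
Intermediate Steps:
(-92 - 8)*(-172) = -100*(-172) = 17200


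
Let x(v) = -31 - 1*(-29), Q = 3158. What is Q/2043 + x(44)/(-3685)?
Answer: 11641316/7528455 ≈ 1.5463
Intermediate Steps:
x(v) = -2 (x(v) = -31 + 29 = -2)
Q/2043 + x(44)/(-3685) = 3158/2043 - 2/(-3685) = 3158*(1/2043) - 2*(-1/3685) = 3158/2043 + 2/3685 = 11641316/7528455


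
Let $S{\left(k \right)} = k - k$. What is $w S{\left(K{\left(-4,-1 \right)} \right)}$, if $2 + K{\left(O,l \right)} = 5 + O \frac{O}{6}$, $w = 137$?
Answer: $0$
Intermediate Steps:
$K{\left(O,l \right)} = 3 + \frac{O^{2}}{6}$ ($K{\left(O,l \right)} = -2 + \left(5 + O \frac{O}{6}\right) = -2 + \left(5 + \frac{O^{2}}{6}\right) = 3 + \frac{O^{2}}{6}$)
$S{\left(k \right)} = 0$
$w S{\left(K{\left(-4,-1 \right)} \right)} = 137 \cdot 0 = 0$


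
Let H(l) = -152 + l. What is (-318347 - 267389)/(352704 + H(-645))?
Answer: -585736/351907 ≈ -1.6645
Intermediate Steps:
(-318347 - 267389)/(352704 + H(-645)) = (-318347 - 267389)/(352704 + (-152 - 645)) = -585736/(352704 - 797) = -585736/351907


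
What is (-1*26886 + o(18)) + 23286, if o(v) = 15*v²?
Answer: 1260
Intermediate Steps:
(-1*26886 + o(18)) + 23286 = (-1*26886 + 15*18²) + 23286 = (-26886 + 15*324) + 23286 = (-26886 + 4860) + 23286 = -22026 + 23286 = 1260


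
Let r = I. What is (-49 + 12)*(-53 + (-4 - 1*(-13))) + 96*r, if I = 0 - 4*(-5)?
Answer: 3548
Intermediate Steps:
I = 20 (I = 0 + 20 = 20)
r = 20
(-49 + 12)*(-53 + (-4 - 1*(-13))) + 96*r = (-49 + 12)*(-53 + (-4 - 1*(-13))) + 96*20 = -37*(-53 + (-4 + 13)) + 1920 = -37*(-53 + 9) + 1920 = -37*(-44) + 1920 = 1628 + 1920 = 3548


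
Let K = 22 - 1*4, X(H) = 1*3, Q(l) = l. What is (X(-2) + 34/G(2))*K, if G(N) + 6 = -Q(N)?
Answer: -45/2 ≈ -22.500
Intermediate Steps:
X(H) = 3
G(N) = -6 - N
K = 18 (K = 22 - 4 = 18)
(X(-2) + 34/G(2))*K = (3 + 34/(-6 - 1*2))*18 = (3 + 34/(-6 - 2))*18 = (3 + 34/(-8))*18 = (3 + 34*(-1/8))*18 = (3 - 17/4)*18 = -5/4*18 = -45/2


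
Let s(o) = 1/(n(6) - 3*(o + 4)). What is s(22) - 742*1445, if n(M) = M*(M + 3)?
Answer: -25732561/24 ≈ -1.0722e+6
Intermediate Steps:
n(M) = M*(3 + M)
s(o) = 1/(42 - 3*o) (s(o) = 1/(6*(3 + 6) - 3*(o + 4)) = 1/(6*9 - 3*(4 + o)) = 1/(54 + (-12 - 3*o)) = 1/(42 - 3*o))
s(22) - 742*1445 = -1/(-42 + 3*22) - 742*1445 = -1/(-42 + 66) - 1072190 = -1/24 - 1072190 = -25732561/24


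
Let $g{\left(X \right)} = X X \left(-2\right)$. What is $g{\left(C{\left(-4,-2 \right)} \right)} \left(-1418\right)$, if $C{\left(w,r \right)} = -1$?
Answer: $2836$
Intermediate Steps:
$g{\left(X \right)} = - 2 X^{2}$ ($g{\left(X \right)} = X^{2} \left(-2\right) = - 2 X^{2}$)
$g{\left(C{\left(-4,-2 \right)} \right)} \left(-1418\right) = - 2 \left(-1\right)^{2} \left(-1418\right) = \left(-2\right) 1 \left(-1418\right) = \left(-2\right) \left(-1418\right) = 2836$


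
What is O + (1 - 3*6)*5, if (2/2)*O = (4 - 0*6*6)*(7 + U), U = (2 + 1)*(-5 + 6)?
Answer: -45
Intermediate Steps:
U = 3 (U = 3*1 = 3)
O = 40 (O = (4 - 0*6*6)*(7 + 3) = (4 - 0*6)*10 = (4 - 1*0)*10 = (4 + 0)*10 = 4*10 = 40)
O + (1 - 3*6)*5 = 40 + (1 - 3*6)*5 = 40 + (1 - 18)*5 = 40 - 17*5 = 40 - 85 = -45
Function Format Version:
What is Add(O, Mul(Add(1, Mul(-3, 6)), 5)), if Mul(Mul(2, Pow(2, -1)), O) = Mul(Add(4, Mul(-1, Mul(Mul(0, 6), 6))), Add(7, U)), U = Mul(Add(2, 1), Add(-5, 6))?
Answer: -45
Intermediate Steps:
U = 3 (U = Mul(3, 1) = 3)
O = 40 (O = Mul(Add(4, Mul(-1, Mul(Mul(0, 6), 6))), Add(7, 3)) = Mul(Add(4, Mul(-1, Mul(0, 6))), 10) = Mul(Add(4, Mul(-1, 0)), 10) = Mul(Add(4, 0), 10) = Mul(4, 10) = 40)
Add(O, Mul(Add(1, Mul(-3, 6)), 5)) = Add(40, Mul(Add(1, Mul(-3, 6)), 5)) = Add(40, Mul(Add(1, -18), 5)) = Add(40, Mul(-17, 5)) = Add(40, -85) = -45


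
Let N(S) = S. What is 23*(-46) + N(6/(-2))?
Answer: -1061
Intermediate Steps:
23*(-46) + N(6/(-2)) = 23*(-46) + 6/(-2) = -1058 + 6*(-1/2) = -1058 - 3 = -1061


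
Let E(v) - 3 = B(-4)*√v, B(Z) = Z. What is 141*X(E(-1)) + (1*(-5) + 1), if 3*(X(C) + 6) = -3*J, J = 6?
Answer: -1696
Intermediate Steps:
E(v) = 3 - 4*√v
X(C) = -12 (X(C) = -6 + (-3*6)/3 = -6 + (⅓)*(-18) = -6 - 6 = -12)
141*X(E(-1)) + (1*(-5) + 1) = 141*(-12) + (1*(-5) + 1) = -1692 + (-5 + 1) = -1692 - 4 = -1696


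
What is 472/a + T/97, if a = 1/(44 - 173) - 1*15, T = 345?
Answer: -654777/23474 ≈ -27.894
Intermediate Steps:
a = -1936/129 (a = 1/(-129) - 15 = -1/129 - 15 = -1936/129 ≈ -15.008)
472/a + T/97 = 472/(-1936/129) + 345/97 = 472*(-129/1936) + 345*(1/97) = -7611/242 + 345/97 = -654777/23474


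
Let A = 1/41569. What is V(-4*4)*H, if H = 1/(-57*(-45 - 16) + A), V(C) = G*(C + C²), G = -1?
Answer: -4988280/72267707 ≈ -0.069025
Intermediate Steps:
A = 1/41569 ≈ 2.4056e-5
V(C) = -C - C² (V(C) = -(C + C²) = -C - C²)
H = 41569/144535414 (H = 1/(-57*(-45 - 16) + 1/41569) = 1/(-57*(-61) + 1/41569) = 1/(3477 + 1/41569) = 1/(144535414/41569) = 41569/144535414 ≈ 0.00028760)
V(-4*4)*H = -(-4*4)*(1 - 4*4)*(41569/144535414) = -1*(-16)*(1 - 16)*(41569/144535414) = -1*(-16)*(-15)*(41569/144535414) = -240*41569/144535414 = -4988280/72267707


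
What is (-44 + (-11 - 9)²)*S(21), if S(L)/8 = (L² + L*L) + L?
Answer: 2571744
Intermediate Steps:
S(L) = 8*L + 16*L² (S(L) = 8*((L² + L*L) + L) = 8*((L² + L²) + L) = 8*(2*L² + L) = 8*(L + 2*L²) = 8*L + 16*L²)
(-44 + (-11 - 9)²)*S(21) = (-44 + (-11 - 9)²)*(8*21*(1 + 2*21)) = (-44 + (-20)²)*(8*21*(1 + 42)) = (-44 + 400)*(8*21*43) = 356*7224 = 2571744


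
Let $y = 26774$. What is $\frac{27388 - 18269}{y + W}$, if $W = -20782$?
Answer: $\frac{9119}{5992} \approx 1.5219$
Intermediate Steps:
$\frac{27388 - 18269}{y + W} = \frac{27388 - 18269}{26774 - 20782} = \frac{9119}{5992}$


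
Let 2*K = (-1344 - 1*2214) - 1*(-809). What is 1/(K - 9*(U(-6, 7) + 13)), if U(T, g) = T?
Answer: -2/2875 ≈ -0.00069565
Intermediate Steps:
K = -2749/2 (K = ((-1344 - 1*2214) - 1*(-809))/2 = ((-1344 - 2214) + 809)/2 = (-3558 + 809)/2 = (1/2)*(-2749) = -2749/2 ≈ -1374.5)
1/(K - 9*(U(-6, 7) + 13)) = 1/(-2749/2 - 9*(-6 + 13)) = 1/(-2749/2 - 9*7) = 1/(-2749/2 - 63) = 1/(-2875/2) = -2/2875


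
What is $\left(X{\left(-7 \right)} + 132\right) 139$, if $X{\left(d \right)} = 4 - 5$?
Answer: $18209$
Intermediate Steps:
$X{\left(d \right)} = -1$ ($X{\left(d \right)} = 4 - 5 = -1$)
$\left(X{\left(-7 \right)} + 132\right) 139 = \left(-1 + 132\right) 139 = 131 \cdot 139 = 18209$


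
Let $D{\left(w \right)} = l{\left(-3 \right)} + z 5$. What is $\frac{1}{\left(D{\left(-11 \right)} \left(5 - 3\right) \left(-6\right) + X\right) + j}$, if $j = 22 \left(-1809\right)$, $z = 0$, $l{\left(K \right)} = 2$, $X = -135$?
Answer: $- \frac{1}{39957} \approx -2.5027 \cdot 10^{-5}$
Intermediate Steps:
$D{\left(w \right)} = 2$ ($D{\left(w \right)} = 2 + 0 \cdot 5 = 2 + 0 = 2$)
$j = -39798$
$\frac{1}{\left(D{\left(-11 \right)} \left(5 - 3\right) \left(-6\right) + X\right) + j} = \frac{1}{\left(2 \left(5 - 3\right) \left(-6\right) - 135\right) - 39798} = \frac{1}{\left(2 \cdot 2 \left(-6\right) - 135\right) - 39798} = \frac{1}{\left(2 \left(-12\right) - 135\right) - 39798} = \frac{1}{\left(-24 - 135\right) - 39798} = \frac{1}{-159 - 39798} = \frac{1}{-39957} = - \frac{1}{39957}$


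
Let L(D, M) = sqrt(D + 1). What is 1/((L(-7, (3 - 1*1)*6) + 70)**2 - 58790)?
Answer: -I/(140*sqrt(6) + 53896*I) ≈ -1.8553e-5 - 1.1805e-7*I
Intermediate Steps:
L(D, M) = sqrt(1 + D)
1/((L(-7, (3 - 1*1)*6) + 70)**2 - 58790) = 1/((sqrt(1 - 7) + 70)**2 - 58790) = 1/((sqrt(-6) + 70)**2 - 58790) = 1/((I*sqrt(6) + 70)**2 - 58790) = 1/((70 + I*sqrt(6))**2 - 58790) = 1/(-58790 + (70 + I*sqrt(6))**2)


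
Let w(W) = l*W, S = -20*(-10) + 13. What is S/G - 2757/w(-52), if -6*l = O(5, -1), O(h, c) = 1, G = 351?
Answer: -74297/234 ≈ -317.51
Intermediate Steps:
l = -⅙ (l = -⅙*1 = -⅙ ≈ -0.16667)
S = 213 (S = 200 + 13 = 213)
w(W) = -W/6
S/G - 2757/w(-52) = 213/351 - 2757/((-⅙*(-52))) = 213*(1/351) - 2757/26/3 = 71/117 - 2757*3/26 = 71/117 - 8271/26 = -74297/234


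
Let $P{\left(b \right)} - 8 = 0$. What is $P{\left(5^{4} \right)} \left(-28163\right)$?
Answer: $-225304$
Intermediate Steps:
$P{\left(b \right)} = 8$ ($P{\left(b \right)} = 8 + 0 = 8$)
$P{\left(5^{4} \right)} \left(-28163\right) = 8 \left(-28163\right) = -225304$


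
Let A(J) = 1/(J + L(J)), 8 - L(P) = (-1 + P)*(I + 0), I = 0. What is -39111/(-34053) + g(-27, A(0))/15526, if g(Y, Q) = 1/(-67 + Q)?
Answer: 54145288181/47143029955 ≈ 1.1485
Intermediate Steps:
L(P) = 8 (L(P) = 8 - (-1 + P)*(0 + 0) = 8 - (-1 + P)*0 = 8 - 1*0 = 8 + 0 = 8)
A(J) = 1/(8 + J) (A(J) = 1/(J + 8) = 1/(8 + J))
-39111/(-34053) + g(-27, A(0))/15526 = -39111/(-34053) + 1/(-67 + 1/(8 + 0)*15526) = -39111*(-1/34053) + (1/15526)/(-67 + 1/8) = 13037/11351 + (1/15526)/(-67 + ⅛) = 13037/11351 + (1/15526)/(-535/8) = 13037/11351 - 8/535*1/15526 = 13037/11351 - 4/4153205 = 54145288181/47143029955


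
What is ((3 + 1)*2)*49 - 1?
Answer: 391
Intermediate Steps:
((3 + 1)*2)*49 - 1 = (4*2)*49 - 1 = 8*49 - 1 = 392 - 1 = 391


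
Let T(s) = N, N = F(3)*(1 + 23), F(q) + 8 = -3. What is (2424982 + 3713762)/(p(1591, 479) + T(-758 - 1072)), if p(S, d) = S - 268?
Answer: 2046248/353 ≈ 5796.7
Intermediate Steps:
p(S, d) = -268 + S
F(q) = -11 (F(q) = -8 - 3 = -11)
N = -264 (N = -11*(1 + 23) = -11*24 = -264)
T(s) = -264
(2424982 + 3713762)/(p(1591, 479) + T(-758 - 1072)) = (2424982 + 3713762)/((-268 + 1591) - 264) = 6138744/(1323 - 264) = 6138744/1059 = 6138744*(1/1059) = 2046248/353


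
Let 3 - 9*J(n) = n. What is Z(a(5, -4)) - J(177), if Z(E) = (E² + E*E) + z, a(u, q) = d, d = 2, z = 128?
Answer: 466/3 ≈ 155.33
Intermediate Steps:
a(u, q) = 2
J(n) = ⅓ - n/9
Z(E) = 128 + 2*E² (Z(E) = (E² + E*E) + 128 = (E² + E²) + 128 = 2*E² + 128 = 128 + 2*E²)
Z(a(5, -4)) - J(177) = (128 + 2*2²) - (⅓ - ⅑*177) = (128 + 2*4) - (⅓ - 59/3) = (128 + 8) - 1*(-58/3) = 136 + 58/3 = 466/3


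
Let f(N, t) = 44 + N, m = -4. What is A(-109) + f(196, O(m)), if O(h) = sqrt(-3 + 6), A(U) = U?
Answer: 131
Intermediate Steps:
O(h) = sqrt(3)
A(-109) + f(196, O(m)) = -109 + (44 + 196) = -109 + 240 = 131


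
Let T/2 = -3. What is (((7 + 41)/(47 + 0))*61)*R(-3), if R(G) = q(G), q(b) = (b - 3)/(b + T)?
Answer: 1952/47 ≈ 41.532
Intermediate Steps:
T = -6 (T = 2*(-3) = -6)
q(b) = (-3 + b)/(-6 + b) (q(b) = (b - 3)/(b - 6) = (-3 + b)/(-6 + b))
R(G) = (-3 + G)/(-6 + G)
(((7 + 41)/(47 + 0))*61)*R(-3) = (((7 + 41)/(47 + 0))*61)*((-3 - 3)/(-6 - 3)) = ((48/47)*61)*(-6/(-9)) = ((48*(1/47))*61)*(-⅑*(-6)) = ((48/47)*61)*(⅔) = (2928/47)*(⅔) = 1952/47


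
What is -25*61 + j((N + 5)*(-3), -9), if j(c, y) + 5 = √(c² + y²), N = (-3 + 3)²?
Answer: -1530 + 3*√34 ≈ -1512.5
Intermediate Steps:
N = 0 (N = 0² = 0)
j(c, y) = -5 + √(c² + y²)
-25*61 + j((N + 5)*(-3), -9) = -25*61 + (-5 + √(((0 + 5)*(-3))² + (-9)²)) = -1525 + (-5 + √((5*(-3))² + 81)) = -1525 + (-5 + √((-15)² + 81)) = -1525 + (-5 + √(225 + 81)) = -1525 + (-5 + √306) = -1525 + (-5 + 3*√34) = -1530 + 3*√34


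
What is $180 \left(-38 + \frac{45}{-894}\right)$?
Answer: $- \frac{1020510}{149} \approx -6849.1$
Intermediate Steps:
$180 \left(-38 + \frac{45}{-894}\right) = 180 \left(-38 + 45 \left(- \frac{1}{894}\right)\right) = 180 \left(-38 - \frac{15}{298}\right) = 180 \left(- \frac{11339}{298}\right) = - \frac{1020510}{149}$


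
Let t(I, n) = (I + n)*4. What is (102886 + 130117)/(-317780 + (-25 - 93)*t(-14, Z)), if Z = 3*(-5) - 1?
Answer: -233003/303620 ≈ -0.76742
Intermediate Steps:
Z = -16 (Z = -15 - 1 = -16)
t(I, n) = 4*I + 4*n
(102886 + 130117)/(-317780 + (-25 - 93)*t(-14, Z)) = (102886 + 130117)/(-317780 + (-25 - 93)*(4*(-14) + 4*(-16))) = 233003/(-317780 - 118*(-56 - 64)) = 233003/(-317780 - 118*(-120)) = 233003/(-317780 + 14160) = 233003/(-303620) = 233003*(-1/303620) = -233003/303620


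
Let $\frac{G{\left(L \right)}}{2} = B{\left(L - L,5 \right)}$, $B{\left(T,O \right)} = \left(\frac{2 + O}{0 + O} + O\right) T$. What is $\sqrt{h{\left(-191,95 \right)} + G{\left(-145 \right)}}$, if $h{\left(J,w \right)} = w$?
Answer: $\sqrt{95} \approx 9.7468$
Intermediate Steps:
$B{\left(T,O \right)} = T \left(O + \frac{2 + O}{O}\right)$ ($B{\left(T,O \right)} = \left(\frac{2 + O}{O} + O\right) T = \left(O + \frac{2 + O}{O}\right) T = T \left(O + \frac{2 + O}{O}\right)$)
$G{\left(L \right)} = 0$ ($G{\left(L \right)} = 2 \frac{\left(L - L\right) \left(2 + 5 \left(1 + 5\right)\right)}{5} = 2 \cdot 0 \cdot \frac{1}{5} \left(2 + 5 \cdot 6\right) = 2 \cdot 0 \cdot \frac{1}{5} \left(2 + 30\right) = 2 \cdot 0 \cdot \frac{1}{5} \cdot 32 = 2 \cdot 0 = 0$)
$\sqrt{h{\left(-191,95 \right)} + G{\left(-145 \right)}} = \sqrt{95 + 0} = \sqrt{95}$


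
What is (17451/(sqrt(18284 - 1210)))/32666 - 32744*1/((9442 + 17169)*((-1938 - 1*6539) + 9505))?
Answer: -8186/6839027 + 17451*sqrt(17074)/557739284 ≈ 0.0028915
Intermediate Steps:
(17451/(sqrt(18284 - 1210)))/32666 - 32744*1/((9442 + 17169)*((-1938 - 1*6539) + 9505)) = (17451/(sqrt(17074)))*(1/32666) - 32744*1/(26611*((-1938 - 6539) + 9505)) = (17451*(sqrt(17074)/17074))*(1/32666) - 32744*1/(26611*(-8477 + 9505)) = (17451*sqrt(17074)/17074)*(1/32666) - 32744/(26611*1028) = 17451*sqrt(17074)/557739284 - 32744/27356108 = 17451*sqrt(17074)/557739284 - 32744*1/27356108 = 17451*sqrt(17074)/557739284 - 8186/6839027 = -8186/6839027 + 17451*sqrt(17074)/557739284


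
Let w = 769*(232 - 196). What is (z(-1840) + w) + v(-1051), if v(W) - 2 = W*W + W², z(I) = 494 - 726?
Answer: 2236656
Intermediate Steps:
z(I) = -232
w = 27684 (w = 769*36 = 27684)
v(W) = 2 + 2*W² (v(W) = 2 + (W*W + W²) = 2 + (W² + W²) = 2 + 2*W²)
(z(-1840) + w) + v(-1051) = (-232 + 27684) + (2 + 2*(-1051)²) = 27452 + (2 + 2*1104601) = 27452 + (2 + 2209202) = 27452 + 2209204 = 2236656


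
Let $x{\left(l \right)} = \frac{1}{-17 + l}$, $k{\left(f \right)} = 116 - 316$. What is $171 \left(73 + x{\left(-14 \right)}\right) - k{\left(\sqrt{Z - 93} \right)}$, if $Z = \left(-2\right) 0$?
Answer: $\frac{393002}{31} \approx 12677.0$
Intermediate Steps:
$Z = 0$
$k{\left(f \right)} = -200$ ($k{\left(f \right)} = 116 - 316 = -200$)
$171 \left(73 + x{\left(-14 \right)}\right) - k{\left(\sqrt{Z - 93} \right)} = 171 \left(73 + \frac{1}{-17 - 14}\right) - -200 = 171 \left(73 + \frac{1}{-31}\right) + 200 = 171 \left(73 - \frac{1}{31}\right) + 200 = 171 \cdot \frac{2262}{31} + 200 = \frac{386802}{31} + 200 = \frac{393002}{31}$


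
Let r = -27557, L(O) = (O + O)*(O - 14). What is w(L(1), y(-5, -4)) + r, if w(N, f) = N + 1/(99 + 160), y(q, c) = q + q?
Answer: -7143996/259 ≈ -27583.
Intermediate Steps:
L(O) = 2*O*(-14 + O) (L(O) = (2*O)*(-14 + O) = 2*O*(-14 + O))
y(q, c) = 2*q
w(N, f) = 1/259 + N (w(N, f) = N + 1/259 = 1/259 + N)
w(L(1), y(-5, -4)) + r = (1/259 + 2*1*(-14 + 1)) - 27557 = (1/259 + 2*1*(-13)) - 27557 = (1/259 - 26) - 27557 = -6733/259 - 27557 = -7143996/259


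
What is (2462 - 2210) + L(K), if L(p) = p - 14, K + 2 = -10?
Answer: 226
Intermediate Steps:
K = -12 (K = -2 - 10 = -12)
L(p) = -14 + p
(2462 - 2210) + L(K) = (2462 - 2210) + (-14 - 12) = 252 - 26 = 226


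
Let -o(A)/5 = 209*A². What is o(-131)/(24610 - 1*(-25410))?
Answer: -3586649/10004 ≈ -358.52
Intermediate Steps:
o(A) = -1045*A²
o(-131)/(24610 - 1*(-25410)) = (-1045*(-131)²)/(24610 - 1*(-25410)) = (-1045*17161)/(24610 + 25410) = -17933245/50020 = -17933245*1/50020 = -3586649/10004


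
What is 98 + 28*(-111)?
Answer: -3010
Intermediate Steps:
98 + 28*(-111) = 98 - 3108 = -3010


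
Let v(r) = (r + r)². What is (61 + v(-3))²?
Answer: 9409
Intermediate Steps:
v(r) = 4*r² (v(r) = (2*r)² = 4*r²)
(61 + v(-3))² = (61 + 4*(-3)²)² = (61 + 4*9)² = (61 + 36)² = 97² = 9409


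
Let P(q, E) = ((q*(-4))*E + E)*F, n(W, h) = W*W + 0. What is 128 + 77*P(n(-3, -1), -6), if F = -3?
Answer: -48382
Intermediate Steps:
n(W, h) = W² (n(W, h) = W² + 0 = W²)
P(q, E) = -3*E + 12*E*q (P(q, E) = ((q*(-4))*E + E)*(-3) = ((-4*q)*E + E)*(-3) = (-4*E*q + E)*(-3) = (E - 4*E*q)*(-3) = -3*E + 12*E*q)
128 + 77*P(n(-3, -1), -6) = 128 + 77*(3*(-6)*(-1 + 4*(-3)²)) = 128 + 77*(3*(-6)*(-1 + 4*9)) = 128 + 77*(3*(-6)*(-1 + 36)) = 128 + 77*(3*(-6)*35) = 128 + 77*(-630) = 128 - 48510 = -48382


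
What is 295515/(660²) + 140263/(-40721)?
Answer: -99121003/35834480 ≈ -2.7661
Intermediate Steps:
295515/(660²) + 140263/(-40721) = 295515/435600 + 140263*(-1/40721) = 295515*(1/435600) - 140263/40721 = 597/880 - 140263/40721 = -99121003/35834480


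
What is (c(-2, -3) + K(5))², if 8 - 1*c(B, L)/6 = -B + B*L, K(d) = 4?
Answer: 16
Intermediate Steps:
c(B, L) = 48 + 6*B - 6*B*L (c(B, L) = 48 - 6*(-B + B*L) = 48 + (6*B - 6*B*L) = 48 + 6*B - 6*B*L)
(c(-2, -3) + K(5))² = ((48 + 6*(-2) - 6*(-2)*(-3)) + 4)² = ((48 - 12 - 36) + 4)² = (0 + 4)² = 4² = 16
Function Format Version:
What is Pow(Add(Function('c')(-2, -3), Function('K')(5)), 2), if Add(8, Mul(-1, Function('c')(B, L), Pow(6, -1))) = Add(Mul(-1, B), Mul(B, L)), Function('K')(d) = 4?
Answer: 16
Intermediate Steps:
Function('c')(B, L) = Add(48, Mul(6, B), Mul(-6, B, L)) (Function('c')(B, L) = Add(48, Mul(-6, Add(Mul(-1, B), Mul(B, L)))) = Add(48, Add(Mul(6, B), Mul(-6, B, L))) = Add(48, Mul(6, B), Mul(-6, B, L)))
Pow(Add(Function('c')(-2, -3), Function('K')(5)), 2) = Pow(Add(Add(48, Mul(6, -2), Mul(-6, -2, -3)), 4), 2) = Pow(Add(Add(48, -12, -36), 4), 2) = Pow(Add(0, 4), 2) = Pow(4, 2) = 16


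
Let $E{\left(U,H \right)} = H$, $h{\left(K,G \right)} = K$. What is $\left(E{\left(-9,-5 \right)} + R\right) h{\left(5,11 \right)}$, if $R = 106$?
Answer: $505$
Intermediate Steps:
$\left(E{\left(-9,-5 \right)} + R\right) h{\left(5,11 \right)} = \left(-5 + 106\right) 5 = 101 \cdot 5 = 505$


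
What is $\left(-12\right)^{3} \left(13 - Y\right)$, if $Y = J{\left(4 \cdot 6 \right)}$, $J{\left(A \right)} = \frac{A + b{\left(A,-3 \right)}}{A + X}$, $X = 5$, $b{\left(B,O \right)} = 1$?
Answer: $- \frac{608256}{29} \approx -20974.0$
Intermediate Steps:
$J{\left(A \right)} = \frac{1 + A}{5 + A}$ ($J{\left(A \right)} = \frac{A + 1}{A + 5} = \frac{1 + A}{5 + A}$)
$Y = \frac{25}{29}$ ($Y = \frac{1 + 4 \cdot 6}{5 + 4 \cdot 6} = \frac{1 + 24}{5 + 24} = \frac{1}{29} \cdot 25 = \frac{25}{29} \approx 0.86207$)
$\left(-12\right)^{3} \left(13 - Y\right) = \left(-12\right)^{3} \left(13 - \frac{25}{29}\right) = - 1728 \left(13 - \frac{25}{29}\right) = \left(-1728\right) \frac{352}{29} = - \frac{608256}{29}$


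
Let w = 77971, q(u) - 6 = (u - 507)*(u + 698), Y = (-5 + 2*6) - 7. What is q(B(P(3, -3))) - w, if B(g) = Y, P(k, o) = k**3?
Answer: -431851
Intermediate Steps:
Y = 0 (Y = (-5 + 12) - 7 = 7 - 7 = 0)
B(g) = 0
q(u) = 6 + (-507 + u)*(698 + u) (q(u) = 6 + (u - 507)*(u + 698) = 6 + (-507 + u)*(698 + u))
q(B(P(3, -3))) - w = (-353880 + 0**2 + 191*0) - 1*77971 = (-353880 + 0 + 0) - 77971 = -353880 - 77971 = -431851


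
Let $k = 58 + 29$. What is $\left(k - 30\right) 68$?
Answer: $3876$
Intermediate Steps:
$k = 87$
$\left(k - 30\right) 68 = \left(87 - 30\right) 68 = 57 \cdot 68 = 3876$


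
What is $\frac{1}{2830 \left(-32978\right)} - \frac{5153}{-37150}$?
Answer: $\frac{48091780707}{346712554100} \approx 0.13871$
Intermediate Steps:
$\frac{1}{2830 \left(-32978\right)} - \frac{5153}{-37150} = \frac{1}{2830} \left(- \frac{1}{32978}\right) - - \frac{5153}{37150} = - \frac{1}{93327740} + \frac{5153}{37150} = \frac{48091780707}{346712554100}$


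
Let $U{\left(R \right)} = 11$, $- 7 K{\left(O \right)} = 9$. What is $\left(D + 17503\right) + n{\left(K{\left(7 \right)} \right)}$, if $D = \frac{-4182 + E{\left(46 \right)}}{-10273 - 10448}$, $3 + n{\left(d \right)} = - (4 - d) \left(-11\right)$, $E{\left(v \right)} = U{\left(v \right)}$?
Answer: $\frac{2546785144}{145047} \approx 17558.0$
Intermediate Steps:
$K{\left(O \right)} = - \frac{9}{7}$ ($K{\left(O \right)} = \left(- \frac{1}{7}\right) 9 = - \frac{9}{7}$)
$E{\left(v \right)} = 11$
$n{\left(d \right)} = 41 - 11 d$ ($n{\left(d \right)} = -3 + - (4 - d) \left(-11\right) = -3 + \left(-4 + d\right) \left(-11\right) = -3 - \left(-44 + 11 d\right) = 41 - 11 d$)
$D = \frac{4171}{20721}$ ($D = \frac{-4182 + 11}{-10273 - 10448} = - \frac{4171}{-20721} = \left(-4171\right) \left(- \frac{1}{20721}\right) = \frac{4171}{20721} \approx 0.20129$)
$\left(D + 17503\right) + n{\left(K{\left(7 \right)} \right)} = \left(\frac{4171}{20721} + 17503\right) + \left(41 - - \frac{99}{7}\right) = \frac{362683834}{20721} + \left(41 + \frac{99}{7}\right) = \frac{362683834}{20721} + \frac{386}{7} = \frac{2546785144}{145047}$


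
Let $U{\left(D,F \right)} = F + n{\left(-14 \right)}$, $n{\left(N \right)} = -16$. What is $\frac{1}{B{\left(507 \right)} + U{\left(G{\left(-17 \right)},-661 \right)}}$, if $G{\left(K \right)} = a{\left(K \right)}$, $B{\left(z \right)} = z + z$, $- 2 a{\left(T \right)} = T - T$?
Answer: $\frac{1}{337} \approx 0.0029674$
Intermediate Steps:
$a{\left(T \right)} = 0$ ($a{\left(T \right)} = - \frac{T - T}{2} = \left(- \frac{1}{2}\right) 0 = 0$)
$B{\left(z \right)} = 2 z$
$G{\left(K \right)} = 0$
$U{\left(D,F \right)} = -16 + F$ ($U{\left(D,F \right)} = F - 16 = -16 + F$)
$\frac{1}{B{\left(507 \right)} + U{\left(G{\left(-17 \right)},-661 \right)}} = \frac{1}{2 \cdot 507 - 677} = \frac{1}{1014 - 677} = \frac{1}{337}$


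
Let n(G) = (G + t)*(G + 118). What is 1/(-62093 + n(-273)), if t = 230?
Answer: -1/55428 ≈ -1.8041e-5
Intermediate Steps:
n(G) = (118 + G)*(230 + G) (n(G) = (G + 230)*(G + 118) = (230 + G)*(118 + G) = (118 + G)*(230 + G))
1/(-62093 + n(-273)) = 1/(-62093 + (27140 + (-273)**2 + 348*(-273))) = 1/(-62093 + (27140 + 74529 - 95004)) = 1/(-62093 + 6665) = 1/(-55428) = -1/55428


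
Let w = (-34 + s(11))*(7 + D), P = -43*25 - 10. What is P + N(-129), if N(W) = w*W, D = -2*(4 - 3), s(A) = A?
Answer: 13750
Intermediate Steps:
D = -2 (D = -2*1 = -2)
P = -1085 (P = -1075 - 10 = -1085)
w = -115 (w = (-34 + 11)*(7 - 2) = -23*5 = -115)
N(W) = -115*W
P + N(-129) = -1085 - 115*(-129) = -1085 + 14835 = 13750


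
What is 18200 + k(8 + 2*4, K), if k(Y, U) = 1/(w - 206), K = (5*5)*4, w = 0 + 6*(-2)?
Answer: 3967599/218 ≈ 18200.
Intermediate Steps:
w = -12 (w = 0 - 12 = -12)
K = 100 (K = 25*4 = 100)
k(Y, U) = -1/218 (k(Y, U) = 1/(-12 - 206) = 1/(-218) = -1/218)
18200 + k(8 + 2*4, K) = 18200 - 1/218 = 3967599/218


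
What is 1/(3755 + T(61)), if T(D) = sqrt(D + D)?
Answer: 3755/14099903 - sqrt(122)/14099903 ≈ 0.00026553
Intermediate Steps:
T(D) = sqrt(2)*sqrt(D) (T(D) = sqrt(2*D) = sqrt(2)*sqrt(D))
1/(3755 + T(61)) = 1/(3755 + sqrt(2)*sqrt(61)) = 1/(3755 + sqrt(122))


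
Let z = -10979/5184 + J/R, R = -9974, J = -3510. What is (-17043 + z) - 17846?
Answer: -902017294865/25852608 ≈ -34891.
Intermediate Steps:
z = -45654353/25852608 (z = -10979/5184 - 3510/(-9974) = -10979*1/5184 - 3510*(-1/9974) = -10979/5184 + 1755/4987 = -45654353/25852608 ≈ -1.7659)
(-17043 + z) - 17846 = (-17043 - 45654353/25852608) - 17846 = -440651652497/25852608 - 17846 = -902017294865/25852608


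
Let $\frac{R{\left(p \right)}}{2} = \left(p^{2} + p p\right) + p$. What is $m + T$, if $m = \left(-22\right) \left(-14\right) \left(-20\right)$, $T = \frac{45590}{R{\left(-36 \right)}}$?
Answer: $- \frac{15722165}{2556} \approx -6151.1$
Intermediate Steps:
$R{\left(p \right)} = 2 p + 4 p^{2}$ ($R{\left(p \right)} = 2 \left(\left(p^{2} + p p\right) + p\right) = 2 \left(\left(p^{2} + p^{2}\right) + p\right) = 2 \left(2 p^{2} + p\right) = 2 \left(p + 2 p^{2}\right) = 2 p + 4 p^{2}$)
$T = \frac{22795}{2556}$ ($T = \frac{45590}{2 \left(-36\right) \left(1 + 2 \left(-36\right)\right)} = \frac{45590}{2 \left(-36\right) \left(1 - 72\right)} = \frac{45590}{2 \left(-36\right) \left(-71\right)} = \frac{45590}{5112} = 45590 \cdot \frac{1}{5112} = \frac{22795}{2556} \approx 8.9182$)
$m = -6160$ ($m = 308 \left(-20\right) = -6160$)
$m + T = -6160 + \frac{22795}{2556} = - \frac{15722165}{2556}$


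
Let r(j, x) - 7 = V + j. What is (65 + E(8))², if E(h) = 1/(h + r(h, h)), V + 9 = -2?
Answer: 609961/144 ≈ 4235.8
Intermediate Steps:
V = -11 (V = -9 - 2 = -11)
r(j, x) = -4 + j (r(j, x) = 7 + (-11 + j) = -4 + j)
E(h) = 1/(-4 + 2*h) (E(h) = 1/(h + (-4 + h)) = 1/(-4 + 2*h))
(65 + E(8))² = (65 + 1/(2*(-2 + 8)))² = (65 + (½)/6)² = (65 + (½)*(⅙))² = (65 + 1/12)² = (781/12)² = 609961/144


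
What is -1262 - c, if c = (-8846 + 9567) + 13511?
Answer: -15494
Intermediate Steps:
c = 14232 (c = 721 + 13511 = 14232)
-1262 - c = -1262 - 1*14232 = -1262 - 14232 = -15494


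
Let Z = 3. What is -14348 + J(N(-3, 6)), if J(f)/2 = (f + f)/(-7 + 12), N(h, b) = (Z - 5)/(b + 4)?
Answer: -358704/25 ≈ -14348.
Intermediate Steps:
N(h, b) = -2/(4 + b) (N(h, b) = (3 - 5)/(b + 4) = -2/(4 + b))
J(f) = 4*f/5 (J(f) = 2*((f + f)/(-7 + 12)) = 2*((2*f)/5) = 2*((2*f)*(1/5)) = 2*(2*f/5) = 4*f/5)
-14348 + J(N(-3, 6)) = -14348 + 4*(-2/(4 + 6))/5 = -14348 + 4*(-2/10)/5 = -14348 + 4*(-2*1/10)/5 = -14348 + (4/5)*(-1/5) = -14348 - 4/25 = -358704/25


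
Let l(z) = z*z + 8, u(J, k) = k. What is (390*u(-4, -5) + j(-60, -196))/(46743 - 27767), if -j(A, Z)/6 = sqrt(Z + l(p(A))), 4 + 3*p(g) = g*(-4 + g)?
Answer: -975/9488 - sqrt(3678301)/4744 ≈ -0.50704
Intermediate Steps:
p(g) = -4/3 + g*(-4 + g)/3 (p(g) = -4/3 + (g*(-4 + g))/3 = -4/3 + g*(-4 + g)/3)
l(z) = 8 + z**2 (l(z) = z**2 + 8 = 8 + z**2)
j(A, Z) = -6*sqrt(8 + Z + (-4/3 - 4*A/3 + A**2/3)**2) (j(A, Z) = -6*sqrt(Z + (8 + (-4/3 - 4*A/3 + A**2/3)**2)) = -6*sqrt(8 + Z + (-4/3 - 4*A/3 + A**2/3)**2))
(390*u(-4, -5) + j(-60, -196))/(46743 - 27767) = (390*(-5) - 2*sqrt(72 + (4 - 1*(-60)**2 + 4*(-60))**2 + 9*(-196)))/(46743 - 27767) = (-1950 - 2*sqrt(72 + (4 - 1*3600 - 240)**2 - 1764))/18976 = (-1950 - 2*sqrt(72 + (4 - 3600 - 240)**2 - 1764))*(1/18976) = (-1950 - 2*sqrt(72 + (-3836)**2 - 1764))*(1/18976) = (-1950 - 2*sqrt(72 + 14714896 - 1764))*(1/18976) = (-1950 - 4*sqrt(3678301))*(1/18976) = -975/9488 - sqrt(3678301)/4744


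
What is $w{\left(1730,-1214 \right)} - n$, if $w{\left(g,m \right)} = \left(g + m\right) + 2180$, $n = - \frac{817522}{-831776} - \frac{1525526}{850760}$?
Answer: $\frac{119273471140651}{44227609360} \approx 2696.8$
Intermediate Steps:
$n = - \frac{35836306091}{44227609360}$ ($n = \left(-817522\right) \left(- \frac{1}{831776}\right) - \frac{762763}{425380} = \frac{408761}{415888} - \frac{762763}{425380} = - \frac{35836306091}{44227609360} \approx -0.81027$)
$w{\left(g,m \right)} = 2180 + g + m$
$w{\left(1730,-1214 \right)} - n = \left(2180 + 1730 - 1214\right) - - \frac{35836306091}{44227609360} = 2696 + \frac{35836306091}{44227609360} = \frac{119273471140651}{44227609360}$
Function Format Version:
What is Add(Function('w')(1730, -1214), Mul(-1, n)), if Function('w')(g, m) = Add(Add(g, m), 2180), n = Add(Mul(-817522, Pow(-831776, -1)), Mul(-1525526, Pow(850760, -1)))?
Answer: Rational(119273471140651, 44227609360) ≈ 2696.8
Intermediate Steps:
n = Rational(-35836306091, 44227609360) (n = Add(Mul(-817522, Rational(-1, 831776)), Mul(-1525526, Rational(1, 850760))) = Add(Rational(408761, 415888), Rational(-762763, 425380)) = Rational(-35836306091, 44227609360) ≈ -0.81027)
Function('w')(g, m) = Add(2180, g, m)
Add(Function('w')(1730, -1214), Mul(-1, n)) = Add(Add(2180, 1730, -1214), Mul(-1, Rational(-35836306091, 44227609360))) = Add(2696, Rational(35836306091, 44227609360)) = Rational(119273471140651, 44227609360)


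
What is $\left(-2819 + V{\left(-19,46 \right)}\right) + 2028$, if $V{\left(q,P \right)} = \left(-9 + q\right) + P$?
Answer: $-773$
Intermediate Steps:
$V{\left(q,P \right)} = -9 + P + q$
$\left(-2819 + V{\left(-19,46 \right)}\right) + 2028 = \left(-2819 - -18\right) + 2028 = \left(-2819 + 18\right) + 2028 = -2801 + 2028 = -773$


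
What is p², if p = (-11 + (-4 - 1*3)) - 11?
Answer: 841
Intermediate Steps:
p = -29 (p = (-11 + (-4 - 3)) - 11 = (-11 - 7) - 11 = -18 - 11 = -29)
p² = (-29)² = 841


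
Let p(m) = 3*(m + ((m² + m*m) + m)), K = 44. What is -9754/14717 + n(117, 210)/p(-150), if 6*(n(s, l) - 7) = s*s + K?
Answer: -305813669/473651928 ≈ -0.64565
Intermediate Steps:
n(s, l) = 43/3 + s²/6 (n(s, l) = 7 + (s*s + 44)/6 = 7 + (s² + 44)/6 = 7 + (44 + s²)/6 = 7 + (22/3 + s²/6) = 43/3 + s²/6)
p(m) = 6*m + 6*m² (p(m) = 3*(m + ((m² + m²) + m)) = 3*(m + (2*m² + m)) = 3*(m + (m + 2*m²)) = 3*(2*m + 2*m²) = 6*m + 6*m²)
-9754/14717 + n(117, 210)/p(-150) = -9754/14717 + (43/3 + (⅙)*117²)/((6*(-150)*(1 - 150))) = -9754*1/14717 + (43/3 + (⅙)*13689)/((6*(-150)*(-149))) = -9754/14717 + (43/3 + 4563/2)/134100 = -9754/14717 + (13775/6)*(1/134100) = -9754/14717 + 551/32184 = -305813669/473651928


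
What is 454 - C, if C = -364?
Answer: 818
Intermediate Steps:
454 - C = 454 - 1*(-364) = 454 + 364 = 818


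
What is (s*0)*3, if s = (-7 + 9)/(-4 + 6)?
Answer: 0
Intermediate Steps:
s = 1 (s = 2/2 = 2*(½) = 1)
(s*0)*3 = (1*0)*3 = 0*3 = 0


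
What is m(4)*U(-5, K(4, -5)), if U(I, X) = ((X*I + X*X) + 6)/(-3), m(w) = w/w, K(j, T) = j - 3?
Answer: -⅔ ≈ -0.66667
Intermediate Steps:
K(j, T) = -3 + j
m(w) = 1
U(I, X) = -2 - X²/3 - I*X/3 (U(I, X) = ((I*X + X²) + 6)*(-⅓) = ((X² + I*X) + 6)*(-⅓) = (6 + X² + I*X)*(-⅓) = -2 - X²/3 - I*X/3)
m(4)*U(-5, K(4, -5)) = 1*(-2 - (-3 + 4)²/3 - ⅓*(-5)*(-3 + 4)) = 1*(-2 - ⅓*1² - ⅓*(-5)*1) = 1*(-2 - ⅓*1 + 5/3) = 1*(-2 - ⅓ + 5/3) = 1*(-⅔) = -⅔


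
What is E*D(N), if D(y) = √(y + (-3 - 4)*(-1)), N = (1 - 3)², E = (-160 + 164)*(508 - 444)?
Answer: 256*√11 ≈ 849.06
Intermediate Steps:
E = 256 (E = 4*64 = 256)
N = 4 (N = (-2)² = 4)
D(y) = √(7 + y) (D(y) = √(y - 7*(-1)) = √(y + 7) = √(7 + y))
E*D(N) = 256*√(7 + 4) = 256*√11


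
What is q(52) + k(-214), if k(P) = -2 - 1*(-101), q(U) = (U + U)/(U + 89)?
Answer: 14063/141 ≈ 99.738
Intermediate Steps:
q(U) = 2*U/(89 + U) (q(U) = (2*U)/(89 + U) = 2*U/(89 + U))
k(P) = 99 (k(P) = -2 + 101 = 99)
q(52) + k(-214) = 2*52/(89 + 52) + 99 = 2*52/141 + 99 = 2*52*(1/141) + 99 = 104/141 + 99 = 14063/141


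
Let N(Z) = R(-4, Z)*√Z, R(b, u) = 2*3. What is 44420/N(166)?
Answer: 11105*√166/249 ≈ 574.61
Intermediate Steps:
R(b, u) = 6
N(Z) = 6*√Z
44420/N(166) = 44420/((6*√166)) = 44420*(√166/996) = 11105*√166/249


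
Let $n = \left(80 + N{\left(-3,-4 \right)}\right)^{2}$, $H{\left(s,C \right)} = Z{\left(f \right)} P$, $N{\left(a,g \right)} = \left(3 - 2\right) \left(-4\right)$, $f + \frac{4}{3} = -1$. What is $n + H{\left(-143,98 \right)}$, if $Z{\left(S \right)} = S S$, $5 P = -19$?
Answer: $\frac{258989}{45} \approx 5755.3$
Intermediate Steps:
$P = - \frac{19}{5}$ ($P = \frac{1}{5} \left(-19\right) = - \frac{19}{5} \approx -3.8$)
$f = - \frac{7}{3}$ ($f = - \frac{4}{3} - 1 = - \frac{7}{3} \approx -2.3333$)
$Z{\left(S \right)} = S^{2}$
$N{\left(a,g \right)} = -4$ ($N{\left(a,g \right)} = 1 \left(-4\right) = -4$)
$H{\left(s,C \right)} = - \frac{931}{45}$ ($H{\left(s,C \right)} = \left(- \frac{7}{3}\right)^{2} \left(- \frac{19}{5}\right) = \frac{49}{9} \left(- \frac{19}{5}\right) = - \frac{931}{45}$)
$n = 5776$ ($n = \left(80 - 4\right)^{2} = 76^{2} = 5776$)
$n + H{\left(-143,98 \right)} = 5776 - \frac{931}{45} = \frac{258989}{45}$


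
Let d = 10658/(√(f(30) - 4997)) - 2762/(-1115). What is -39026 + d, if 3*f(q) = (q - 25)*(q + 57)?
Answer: -43511228/1115 - 5329*I*√1213/1213 ≈ -39024.0 - 153.01*I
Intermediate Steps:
f(q) = (-25 + q)*(57 + q)/3 (f(q) = ((q - 25)*(q + 57))/3 = ((-25 + q)*(57 + q))/3 = (-25 + q)*(57 + q)/3)
d = 2762/1115 - 5329*I*√1213/1213 (d = 10658/(√((-475 + (⅓)*30² + (32/3)*30) - 4997)) - 2762/(-1115) = 10658/(√((-475 + (⅓)*900 + 320) - 4997)) - 2762*(-1/1115) = 10658/(√((-475 + 300 + 320) - 4997)) + 2762/1115 = 10658/(√(145 - 4997)) + 2762/1115 = 10658/(√(-4852)) + 2762/1115 = 10658/((2*I*√1213)) + 2762/1115 = 10658*(-I*√1213/2426) + 2762/1115 = -5329*I*√1213/1213 + 2762/1115 = 2762/1115 - 5329*I*√1213/1213 ≈ 2.4771 - 153.01*I)
-39026 + d = -39026 + (2762/1115 - 5329*I*√1213/1213) = -43511228/1115 - 5329*I*√1213/1213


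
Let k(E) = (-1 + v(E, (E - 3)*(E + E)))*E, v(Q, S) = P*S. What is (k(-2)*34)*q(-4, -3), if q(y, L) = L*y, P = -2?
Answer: 33456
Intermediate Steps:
v(Q, S) = -2*S
k(E) = E*(-1 - 4*E*(-3 + E)) (k(E) = (-1 - 2*(E - 3)*(E + E))*E = (-1 - 2*(-3 + E)*2*E)*E = (-1 - 4*E*(-3 + E))*E = E*(-1 - 4*E*(-3 + E)))
(k(-2)*34)*q(-4, -3) = (-1*(-2)*(1 + 4*(-2)*(-3 - 2))*34)*(-3*(-4)) = (-1*(-2)*(1 + 4*(-2)*(-5))*34)*12 = (-1*(-2)*(1 + 40)*34)*12 = (-1*(-2)*41*34)*12 = (82*34)*12 = 2788*12 = 33456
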